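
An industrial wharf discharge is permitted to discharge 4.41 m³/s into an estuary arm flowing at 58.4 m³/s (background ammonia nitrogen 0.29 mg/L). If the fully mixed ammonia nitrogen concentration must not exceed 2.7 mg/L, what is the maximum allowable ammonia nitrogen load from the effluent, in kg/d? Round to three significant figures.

13200 kg/d

Mass balance at the limit: 58.40·0.2900 + 4.410·Cₑ = 62.81·2.7 → Cₑ = 34.61 mg/L.
Load = 4.410 m³/s × 34.61 g/m³ × 86 400 s/d = 13190 kg/d.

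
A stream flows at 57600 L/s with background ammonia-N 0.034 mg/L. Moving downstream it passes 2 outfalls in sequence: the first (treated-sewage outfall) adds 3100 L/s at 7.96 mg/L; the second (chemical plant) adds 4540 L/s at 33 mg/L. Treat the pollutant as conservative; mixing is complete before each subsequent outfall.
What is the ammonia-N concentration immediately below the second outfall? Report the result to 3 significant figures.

2.70 mg/L

Outfall 1: combined Q = 60700 L/s; C = (57600·0.03400 + 3100·7.960)/60700 = 0.4388 mg/L.
Outfall 2: combined Q = 65240 L/s; C = (60700·0.4388 + 4540·33.00)/65240 = 2.705 mg/L.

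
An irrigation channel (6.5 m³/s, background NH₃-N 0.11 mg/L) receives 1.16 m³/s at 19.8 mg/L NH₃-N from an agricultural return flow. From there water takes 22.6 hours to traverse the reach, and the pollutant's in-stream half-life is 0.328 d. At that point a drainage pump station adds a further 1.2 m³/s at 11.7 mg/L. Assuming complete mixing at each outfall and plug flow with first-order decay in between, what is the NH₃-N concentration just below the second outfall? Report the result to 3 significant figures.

1.95 mg/L

Flow-weighted average: C = (6.500·0.1100 + 1.160·19.80) / 7.660 = 23.68/7.660 = 3.092 mg/L; combined flow 7.660 m³/s.
Half-life 0.328 d → k = ln 2 / 0.328 = 2.113 d⁻¹.
Decay over the reach: 3.092·exp(−kt) = 3.092·0.1367 = 0.4226 mg/L.
At the second outfall, C = (7.660·0.4226 + 1.200·11.70) / (7.660 + 1.200) = 1.950 mg/L.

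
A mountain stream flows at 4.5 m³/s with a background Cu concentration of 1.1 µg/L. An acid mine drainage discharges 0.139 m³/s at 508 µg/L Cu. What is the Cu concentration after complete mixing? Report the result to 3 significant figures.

Mixed concentration C = ΣQC/ΣQ = (4.500·1.100 + 0.1390·508.0) / 4.639 = 75.56/4.639 = 16.29 µg/L.

16.3 µg/L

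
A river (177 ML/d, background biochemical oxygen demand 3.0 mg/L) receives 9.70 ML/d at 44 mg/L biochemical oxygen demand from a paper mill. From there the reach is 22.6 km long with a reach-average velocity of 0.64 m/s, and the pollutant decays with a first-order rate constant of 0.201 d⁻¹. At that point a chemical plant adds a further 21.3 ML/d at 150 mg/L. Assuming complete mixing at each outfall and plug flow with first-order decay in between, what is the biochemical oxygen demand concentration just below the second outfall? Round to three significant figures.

Flow-weighted average: C = (177.0·3.000 + 9.700·44.00) / 186.7 = 957.8/186.7 = 5.130 mg/L; combined flow 186.7 ML/d.
Travel time t = 22.6·1000 / 0.64 = 35310 s = 9.809 h.
First-order decay: C = 5.130·exp(−k·t) = 5.130·0.9211 = 4.726 mg/L.
At the second outfall, C = (186.7·4.726 + 21.30·150.0) / (186.7 + 21.30) = 19.60 mg/L.

19.6 mg/L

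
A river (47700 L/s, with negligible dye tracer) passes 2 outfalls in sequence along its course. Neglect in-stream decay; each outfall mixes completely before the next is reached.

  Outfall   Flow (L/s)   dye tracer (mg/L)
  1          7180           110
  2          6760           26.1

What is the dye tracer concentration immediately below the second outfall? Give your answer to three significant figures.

After outfall 1: Q = 47700 + 7180 = 54880 L/s; C = (47700·0 + 7180·110.0)/54880 = 14.39 mg/L.
After outfall 2: Q = 54880 + 6760 = 61640 L/s; C = (54880·14.39 + 6760·26.10)/61640 = 15.68 mg/L.

15.7 mg/L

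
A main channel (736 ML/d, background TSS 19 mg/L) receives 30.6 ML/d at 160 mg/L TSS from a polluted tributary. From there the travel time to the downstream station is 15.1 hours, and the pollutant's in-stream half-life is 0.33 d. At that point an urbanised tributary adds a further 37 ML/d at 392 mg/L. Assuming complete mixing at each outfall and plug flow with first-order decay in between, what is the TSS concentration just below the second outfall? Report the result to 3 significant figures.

Mixed concentration C = ΣQC/ΣQ = (736.0·19.00 + 30.60·160.0) / 766.6 = 18880/766.6 = 24.63 mg/L; combined flow 766.6 ML/d.
Half-life 0.33 d → k = ln 2 / 0.33 = 2.100 d⁻¹.
First-order decay: C = 24.63·exp(−k·t) = 24.63·0.2667 = 6.569 mg/L.
Second outfall: C = (766.6·6.569 + 37.00·392.0)/803.6 = 24.32 mg/L.

24.3 mg/L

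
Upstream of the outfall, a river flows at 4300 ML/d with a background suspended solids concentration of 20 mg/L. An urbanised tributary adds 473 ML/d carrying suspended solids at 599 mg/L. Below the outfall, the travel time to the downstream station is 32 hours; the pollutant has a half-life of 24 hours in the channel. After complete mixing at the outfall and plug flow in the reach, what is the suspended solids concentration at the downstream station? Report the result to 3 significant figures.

Mixed concentration C = ΣQC/ΣQ = (4300·20.00 + 473.0·599.0) / 4773 = 369300/4773 = 77.38 mg/L.
Half-life 24 h → k = ln 2 / 24 = 0.02888 h⁻¹ = 0.6931 d⁻¹.
After decay, C = 77.38 × e^(−kt) = 77.38 × 0.3969 = 30.71 mg/L.

30.7 mg/L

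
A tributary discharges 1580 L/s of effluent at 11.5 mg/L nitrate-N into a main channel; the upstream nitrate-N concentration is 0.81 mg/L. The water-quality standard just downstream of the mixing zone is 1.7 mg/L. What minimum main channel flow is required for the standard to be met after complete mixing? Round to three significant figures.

17400 L/s

Set C_mix = 1.7: (Q·0.8100 + 1580·11.50) / (Q + 1580) = 1.7
→ Q = 1580·(11.50 − 1.7)/(1.7 − 0.8100) = 17400 L/s.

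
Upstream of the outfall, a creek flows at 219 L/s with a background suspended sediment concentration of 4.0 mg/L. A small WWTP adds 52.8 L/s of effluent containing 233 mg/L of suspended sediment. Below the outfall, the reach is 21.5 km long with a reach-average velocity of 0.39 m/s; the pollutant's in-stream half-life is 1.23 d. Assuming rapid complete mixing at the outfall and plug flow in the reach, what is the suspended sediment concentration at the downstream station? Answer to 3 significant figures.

After mixing, C = (219.0·4.000 + 52.80·233.0) / 271.8 = 13180/271.8 = 48.49 mg/L.
Travel time t = 21.5·1000 / 0.39 = 55130 s = 15.31 h.
Half-life 1.23 d → k = ln 2 / 1.23 = 0.5635 d⁻¹.
After decay, C = 48.49 × e^(−kt) = 48.49 × 0.6980 = 33.84 mg/L.

33.8 mg/L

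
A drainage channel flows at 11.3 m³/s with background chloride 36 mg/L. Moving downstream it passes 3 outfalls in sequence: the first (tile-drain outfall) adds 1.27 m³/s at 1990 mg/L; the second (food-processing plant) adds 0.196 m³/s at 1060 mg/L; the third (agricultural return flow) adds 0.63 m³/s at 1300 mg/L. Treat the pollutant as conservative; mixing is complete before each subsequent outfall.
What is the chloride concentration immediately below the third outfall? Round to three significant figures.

296 mg/L

Below outfall 1: Q → 12.57 m³/s, C = (11.30·36.00 + 1.270·1990)/12.57 = 233.4 mg/L.
Below outfall 2: Q → 12.77 m³/s, C = (12.57·233.4 + 0.1960·1060)/12.77 = 246.1 mg/L.
Below outfall 3: Q → 13.40 m³/s, C = (12.77·246.1 + 0.6300·1300)/13.40 = 295.7 mg/L.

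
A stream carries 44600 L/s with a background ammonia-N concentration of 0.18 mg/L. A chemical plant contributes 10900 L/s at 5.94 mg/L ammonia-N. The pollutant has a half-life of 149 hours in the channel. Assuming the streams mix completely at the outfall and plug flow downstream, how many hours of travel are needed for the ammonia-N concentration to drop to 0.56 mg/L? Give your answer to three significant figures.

183 h

Mixed concentration C = ΣQC/ΣQ = (44600·0.1800 + 10900·5.940) / 55500 = 72770/55500 = 1.311 mg/L.
Half-life 149 h → k = ln 2 / 149 = 0.004652 h⁻¹ = 0.1116 d⁻¹.
1.311·exp(−k·t) = 0.56 → t = ln(1.311/0.56)/k = 658400 s = 182.9 h.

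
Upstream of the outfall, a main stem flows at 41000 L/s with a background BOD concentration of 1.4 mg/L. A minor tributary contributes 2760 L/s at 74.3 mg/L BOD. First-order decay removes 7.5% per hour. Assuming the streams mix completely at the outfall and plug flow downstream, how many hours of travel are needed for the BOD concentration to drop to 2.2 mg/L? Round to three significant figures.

Flow-weighted average: C = (41000·1.400 + 2760·74.30) / 43760 = 262500/43760 = 5.998 mg/L.
7.5%/h lost → k = −ln(1 − 0.075) = 0.07796 h⁻¹.
5.998·exp(−k·t) = 2.2 → t = ln(5.998/2.2)/k = 46310 s = 12.86 h.

12.9 h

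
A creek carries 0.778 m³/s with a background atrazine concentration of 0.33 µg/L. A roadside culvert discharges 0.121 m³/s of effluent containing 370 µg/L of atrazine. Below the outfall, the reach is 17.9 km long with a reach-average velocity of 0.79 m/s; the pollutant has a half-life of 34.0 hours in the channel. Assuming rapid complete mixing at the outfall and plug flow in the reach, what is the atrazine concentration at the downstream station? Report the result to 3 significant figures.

Conservation of mass: C = (0.7780·0.3300 + 0.1210·370.0) / 0.8990 = 45.03/0.8990 = 50.09 µg/L.
Travel time t = 17.9·1000 / 0.79 = 22660 s = 6.294 h.
Half-life 34.0 h → k = ln 2 / 34.0 = 0.02039 h⁻¹ = 0.4893 d⁻¹.
After decay, C = 50.09 × e^(−kt) = 50.09 × 0.8796 = 44.05 µg/L.

44.1 µg/L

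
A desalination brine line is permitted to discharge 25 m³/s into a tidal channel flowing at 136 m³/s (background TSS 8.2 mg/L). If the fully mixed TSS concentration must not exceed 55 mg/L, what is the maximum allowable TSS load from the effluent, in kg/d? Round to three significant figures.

Mass balance at the limit: 136.0·8.200 + 25.00·Cₑ = 161.0·55 → Cₑ = 309.6 mg/L.
Load = 25.00 m³/s × 309.6 g/m³ × 86 400 s/d = 668700 kg/d.

669000 kg/d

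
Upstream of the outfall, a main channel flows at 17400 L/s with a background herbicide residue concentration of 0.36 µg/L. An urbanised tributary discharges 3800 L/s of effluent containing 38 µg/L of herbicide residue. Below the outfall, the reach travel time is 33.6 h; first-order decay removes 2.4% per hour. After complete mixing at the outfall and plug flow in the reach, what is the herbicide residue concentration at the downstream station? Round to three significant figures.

3.14 µg/L

After mixing, C = (17400·0.3600 + 3800·38.00) / 21200 = 150700/21200 = 7.107 µg/L.
2.4%/h lost → k = −ln(1 − 0.024) = 0.02429 h⁻¹.
Applying C = C₀e^(−kt): 7.107 × 0.4421 = 3.142 µg/L.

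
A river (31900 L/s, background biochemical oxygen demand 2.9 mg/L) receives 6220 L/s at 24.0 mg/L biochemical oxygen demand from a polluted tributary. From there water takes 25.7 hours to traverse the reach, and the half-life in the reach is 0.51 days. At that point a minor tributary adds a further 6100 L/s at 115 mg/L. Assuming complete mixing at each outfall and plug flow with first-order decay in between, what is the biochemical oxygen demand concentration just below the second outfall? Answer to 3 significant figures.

17.1 mg/L

After mixing, C = (31900·2.900 + 6220·24.00) / 38120 = 241800/38120 = 6.343 mg/L; combined flow 38120 L/s.
Half-life 0.51 d → k = ln 2 / 0.51 = 1.359 d⁻¹.
First-order decay: C = 6.343·exp(−k·t) = 6.343·0.2333 = 1.480 mg/L.
Second outfall: C = (38120·1.480 + 6100·115.0)/44220 = 17.14 mg/L.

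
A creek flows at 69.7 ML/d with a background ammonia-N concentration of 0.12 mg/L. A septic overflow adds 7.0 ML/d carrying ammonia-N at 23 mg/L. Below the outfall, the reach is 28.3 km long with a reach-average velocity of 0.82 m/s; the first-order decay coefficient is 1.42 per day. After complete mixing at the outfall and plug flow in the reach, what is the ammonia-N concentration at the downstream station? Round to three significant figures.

Conservation of mass: C = (69.70·0.1200 + 7.000·23.00) / 76.70 = 169.4/76.70 = 2.208 mg/L.
Travel time t = 28.3·1000 / 0.82 = 34510 s = 9.587 h.
After decay, C = 2.208 × e^(−kt) = 2.208 × 0.5671 = 1.252 mg/L.

1.25 mg/L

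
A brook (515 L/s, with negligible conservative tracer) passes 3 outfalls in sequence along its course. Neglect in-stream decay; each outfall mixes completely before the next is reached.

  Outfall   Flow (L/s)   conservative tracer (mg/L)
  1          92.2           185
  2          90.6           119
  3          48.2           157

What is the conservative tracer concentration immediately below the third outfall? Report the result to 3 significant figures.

47.5 mg/L

After outfall 1: Q = 515.0 + 92.20 = 607.2 L/s; C = (515.0·0 + 92.20·185.0)/607.2 = 28.09 mg/L.
After outfall 2: Q = 607.2 + 90.60 = 697.8 L/s; C = (607.2·28.09 + 90.60·119.0)/697.8 = 39.89 mg/L.
After outfall 3: Q = 697.8 + 48.20 = 746.0 L/s; C = (697.8·39.89 + 48.20·157.0)/746.0 = 47.46 mg/L.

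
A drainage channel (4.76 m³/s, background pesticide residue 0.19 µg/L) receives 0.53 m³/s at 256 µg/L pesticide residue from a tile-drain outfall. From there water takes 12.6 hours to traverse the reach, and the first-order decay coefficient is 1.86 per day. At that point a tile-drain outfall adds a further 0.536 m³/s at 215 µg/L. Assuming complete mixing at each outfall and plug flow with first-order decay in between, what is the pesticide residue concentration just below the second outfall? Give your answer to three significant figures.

28.6 µg/L

Conservation of mass: C = (4.760·0.1900 + 0.5300·256.0) / 5.290 = 136.6/5.290 = 25.82 µg/L; combined flow 5.290 m³/s.
After decay, C = 25.82 × e^(−kt) = 25.82 × 0.3766 = 9.724 µg/L.
At the second outfall, C = (5.290·9.724 + 0.5360·215.0) / (5.290 + 0.5360) = 28.61 µg/L.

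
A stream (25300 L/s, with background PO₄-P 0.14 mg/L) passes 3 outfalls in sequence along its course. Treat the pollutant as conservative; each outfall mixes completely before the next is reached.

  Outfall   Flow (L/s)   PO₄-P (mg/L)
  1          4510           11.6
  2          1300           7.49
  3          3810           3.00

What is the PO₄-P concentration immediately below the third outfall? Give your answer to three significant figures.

2.21 mg/L

Below outfall 1: Q → 29810 L/s, C = (25300·0.1400 + 4510·11.60)/29810 = 1.874 mg/L.
Below outfall 2: Q → 31110 L/s, C = (29810·1.874 + 1300·7.490)/31110 = 2.108 mg/L.
Below outfall 3: Q → 34920 L/s, C = (31110·2.108 + 3810·3.000)/34920 = 2.206 mg/L.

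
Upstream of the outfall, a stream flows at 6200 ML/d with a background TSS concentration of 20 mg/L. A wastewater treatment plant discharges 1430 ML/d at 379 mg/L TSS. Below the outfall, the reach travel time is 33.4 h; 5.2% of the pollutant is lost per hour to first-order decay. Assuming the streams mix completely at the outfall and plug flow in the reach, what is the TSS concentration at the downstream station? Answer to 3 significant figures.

Conservation of mass: C = (6200·20.00 + 1430·379.0) / 7630 = 666000/7630 = 87.28 mg/L.
5.2%/h lost → k = −ln(1 − 0.052) = 0.05340 h⁻¹.
After decay, C = 87.28 × e^(−kt) = 87.28 × 0.1680 = 14.67 mg/L.

14.7 mg/L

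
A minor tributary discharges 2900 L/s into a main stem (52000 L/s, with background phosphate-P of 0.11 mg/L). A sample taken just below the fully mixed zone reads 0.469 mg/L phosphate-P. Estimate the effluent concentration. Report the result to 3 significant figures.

Mass balance: 52000·0.1100 + 2900·Cₑ = 54900·0.4690
→ Cₑ = (54900·0.4690 − 52000·0.1100) / 2900 = 6.906 mg/L.

6.91 mg/L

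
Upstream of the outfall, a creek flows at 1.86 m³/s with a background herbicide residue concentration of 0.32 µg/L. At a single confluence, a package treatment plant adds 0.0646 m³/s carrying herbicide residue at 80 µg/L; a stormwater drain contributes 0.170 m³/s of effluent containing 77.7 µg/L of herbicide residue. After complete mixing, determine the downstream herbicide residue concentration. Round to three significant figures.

9.06 µg/L

Conservation of mass: C = (1.860·0.3200 + 0.06460·80.00 + 0.1700·77.70) / 2.095 = 18.97/2.095 = 9.058 µg/L.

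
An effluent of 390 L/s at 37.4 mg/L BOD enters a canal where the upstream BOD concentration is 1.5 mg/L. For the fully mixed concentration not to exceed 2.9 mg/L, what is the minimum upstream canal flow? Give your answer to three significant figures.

9610 L/s

Set C_mix = 2.9: (Q·1.500 + 390.0·37.40) / (Q + 390.0) = 2.9
→ Q = 390.0·(37.40 − 2.9)/(2.9 − 1.500) = 9611 L/s.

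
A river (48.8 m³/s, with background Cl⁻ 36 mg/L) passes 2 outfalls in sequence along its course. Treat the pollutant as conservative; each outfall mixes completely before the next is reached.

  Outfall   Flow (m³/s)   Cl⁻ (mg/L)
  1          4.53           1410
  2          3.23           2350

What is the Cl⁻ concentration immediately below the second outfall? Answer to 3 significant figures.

Below outfall 1: Q → 53.33 m³/s, C = (48.80·36.00 + 4.530·1410)/53.33 = 152.7 mg/L.
Below outfall 2: Q → 56.56 m³/s, C = (53.33·152.7 + 3.230·2350)/56.56 = 278.2 mg/L.

278 mg/L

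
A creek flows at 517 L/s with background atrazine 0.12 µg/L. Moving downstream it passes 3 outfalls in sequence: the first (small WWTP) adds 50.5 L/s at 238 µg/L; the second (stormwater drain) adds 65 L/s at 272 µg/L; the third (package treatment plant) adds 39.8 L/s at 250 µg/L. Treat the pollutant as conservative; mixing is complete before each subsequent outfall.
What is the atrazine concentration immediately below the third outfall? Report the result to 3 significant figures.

After outfall 1: Q = 517.0 + 50.50 = 567.5 L/s; C = (517.0·0.1200 + 50.50·238.0)/567.5 = 21.29 µg/L.
After outfall 2: Q = 567.5 + 65.00 = 632.5 L/s; C = (567.5·21.29 + 65.00·272.0)/632.5 = 47.05 µg/L.
After outfall 3: Q = 632.5 + 39.80 = 672.3 L/s; C = (632.5·47.05 + 39.80·250.0)/672.3 = 59.07 µg/L.

59.1 µg/L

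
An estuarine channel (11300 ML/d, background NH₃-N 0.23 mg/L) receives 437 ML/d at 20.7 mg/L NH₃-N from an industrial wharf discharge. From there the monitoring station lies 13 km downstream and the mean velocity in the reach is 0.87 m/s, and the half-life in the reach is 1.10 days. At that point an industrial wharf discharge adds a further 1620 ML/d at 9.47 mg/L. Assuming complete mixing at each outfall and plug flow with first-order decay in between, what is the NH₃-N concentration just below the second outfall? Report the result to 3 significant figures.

1.93 mg/L

Mass balance: C = (11300·0.2300 + 437.0·20.70) / 11740 = 11640/11740 = 0.9922 mg/L; combined flow 11740 ML/d.
Travel time t = 13·1000 / 0.87 = 14940 s = 4.151 h.
Half-life 1.10 d → k = ln 2 / 1.10 = 0.6301 d⁻¹.
Decay over the reach: 0.9922·exp(−kt) = 0.9922·0.8967 = 0.8897 mg/L.
Second outfall: C = (11740·0.8897 + 1620·9.470)/13360 = 1.930 mg/L.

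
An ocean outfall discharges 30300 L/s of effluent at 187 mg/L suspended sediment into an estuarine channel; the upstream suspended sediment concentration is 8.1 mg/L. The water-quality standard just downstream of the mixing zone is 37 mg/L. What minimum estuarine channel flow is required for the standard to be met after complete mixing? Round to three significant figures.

157000 L/s

Set C_mix = 37: (Q·8.100 + 30300·187.0) / (Q + 30300) = 37
→ Q = 30300·(187.0 − 37)/(37 − 8.100) = 157300 L/s.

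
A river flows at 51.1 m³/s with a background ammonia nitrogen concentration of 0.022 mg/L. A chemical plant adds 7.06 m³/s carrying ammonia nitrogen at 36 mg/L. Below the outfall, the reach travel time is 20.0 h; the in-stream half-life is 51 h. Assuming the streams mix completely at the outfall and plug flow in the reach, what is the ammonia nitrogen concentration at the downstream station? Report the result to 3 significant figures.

Conservation of mass: C = (51.10·0.02200 + 7.060·36.00) / 58.16 = 255.3/58.16 = 4.389 mg/L.
Half-life 51 h → k = ln 2 / 51 = 0.01359 h⁻¹ = 0.3262 d⁻¹.
After decay, C = 4.389 × e^(−kt) = 4.389 × 0.7620 = 3.345 mg/L.

3.34 mg/L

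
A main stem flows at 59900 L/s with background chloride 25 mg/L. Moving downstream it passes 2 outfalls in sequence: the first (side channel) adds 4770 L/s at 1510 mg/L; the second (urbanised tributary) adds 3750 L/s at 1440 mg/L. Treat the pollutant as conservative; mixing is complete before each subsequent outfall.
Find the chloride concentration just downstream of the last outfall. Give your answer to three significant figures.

Below outfall 1: Q → 64670 L/s, C = (59900·25.00 + 4770·1510)/64670 = 134.5 mg/L.
Below outfall 2: Q → 68420 L/s, C = (64670·134.5 + 3750·1440)/68420 = 206.1 mg/L.

206 mg/L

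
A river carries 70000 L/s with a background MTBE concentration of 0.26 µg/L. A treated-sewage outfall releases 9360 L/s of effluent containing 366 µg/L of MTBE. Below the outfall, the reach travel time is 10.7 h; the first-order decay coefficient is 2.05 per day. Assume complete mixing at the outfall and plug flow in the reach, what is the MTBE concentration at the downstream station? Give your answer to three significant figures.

Mixed concentration C = ΣQC/ΣQ = (70000·0.2600 + 9360·366.0) / 79360 = 3444000/79360 = 43.40 µg/L.
Applying C = C₀e^(−kt): 43.40 × 0.4009 = 17.40 µg/L.

17.4 µg/L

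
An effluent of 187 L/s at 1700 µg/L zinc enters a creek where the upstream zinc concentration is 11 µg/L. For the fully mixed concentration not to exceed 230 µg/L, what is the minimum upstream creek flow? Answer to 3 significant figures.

Set C_mix = 230: (Q·11.00 + 187.0·1700) / (Q + 187.0) = 230
→ Q = 187.0·(1700 − 230)/(230 − 11.00) = 1255 L/s.

1260 L/s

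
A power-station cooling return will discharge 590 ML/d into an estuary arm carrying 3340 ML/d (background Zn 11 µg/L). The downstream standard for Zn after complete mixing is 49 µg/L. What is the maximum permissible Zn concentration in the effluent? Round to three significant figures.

At the limit, (Qr·Cr + Qe·Cₑ)/(Qr + Qe) = 49:
Cₑ = (3930·49 − 3340·11.00) / 590.0 = 264.1 µg/L.

264 µg/L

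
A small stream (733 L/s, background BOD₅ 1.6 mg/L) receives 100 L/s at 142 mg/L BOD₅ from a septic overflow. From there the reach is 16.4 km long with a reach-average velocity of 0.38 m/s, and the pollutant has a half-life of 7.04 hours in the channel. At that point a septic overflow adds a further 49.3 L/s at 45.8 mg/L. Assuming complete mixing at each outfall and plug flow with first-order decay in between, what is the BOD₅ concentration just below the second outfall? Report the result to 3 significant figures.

7.91 mg/L

Mass balance: C = (733.0·1.600 + 100.0·142.0) / 833.0 = 15370/833.0 = 18.45 mg/L; combined flow 833.0 L/s.
Travel time t = 16.4·1000 / 0.38 = 43160 s = 11.99 h.
Half-life 7.04 h → k = ln 2 / 7.04 = 0.09846 h⁻¹ = 2.363 d⁻¹.
Applying C = C₀e^(−kt): 18.45 × 0.3072 = 5.669 mg/L.
Second outfall: C = (833.0·5.669 + 49.30·45.80)/882.3 = 7.911 mg/L.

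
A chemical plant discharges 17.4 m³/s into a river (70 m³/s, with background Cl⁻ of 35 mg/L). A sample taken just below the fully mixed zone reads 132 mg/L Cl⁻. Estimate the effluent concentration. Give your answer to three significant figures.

522 mg/L

Mass balance: 70.00·35.00 + 17.40·Cₑ = 87.40·132.0
→ Cₑ = (87.40·132.0 − 70.00·35.00) / 17.40 = 522.2 mg/L.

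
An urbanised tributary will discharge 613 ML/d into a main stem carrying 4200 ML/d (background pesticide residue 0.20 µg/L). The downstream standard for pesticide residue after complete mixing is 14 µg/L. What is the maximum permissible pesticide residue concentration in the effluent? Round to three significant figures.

109 µg/L

At the limit, (Qr·Cr + Qe·Cₑ)/(Qr + Qe) = 14:
Cₑ = (4813·14 − 4200·0.2000) / 613.0 = 108.6 µg/L.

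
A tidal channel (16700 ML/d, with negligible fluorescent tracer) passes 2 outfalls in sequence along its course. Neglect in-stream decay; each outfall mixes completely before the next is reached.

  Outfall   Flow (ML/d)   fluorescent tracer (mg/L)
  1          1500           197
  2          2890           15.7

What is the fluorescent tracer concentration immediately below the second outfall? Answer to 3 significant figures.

16.2 mg/L

Outfall 1: combined Q = 18200 ML/d; C = (16700·0 + 1500·197.0)/18200 = 16.24 mg/L.
Outfall 2: combined Q = 21090 ML/d; C = (18200·16.24 + 2890·15.70)/21090 = 16.16 mg/L.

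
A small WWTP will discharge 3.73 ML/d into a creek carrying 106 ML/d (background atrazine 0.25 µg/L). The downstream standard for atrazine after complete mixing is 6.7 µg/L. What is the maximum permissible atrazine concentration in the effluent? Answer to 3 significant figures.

At the limit, (Qr·Cr + Qe·Cₑ)/(Qr + Qe) = 6.7:
Cₑ = (109.7·6.7 − 106.0·0.2500) / 3.730 = 190.0 µg/L.

190 µg/L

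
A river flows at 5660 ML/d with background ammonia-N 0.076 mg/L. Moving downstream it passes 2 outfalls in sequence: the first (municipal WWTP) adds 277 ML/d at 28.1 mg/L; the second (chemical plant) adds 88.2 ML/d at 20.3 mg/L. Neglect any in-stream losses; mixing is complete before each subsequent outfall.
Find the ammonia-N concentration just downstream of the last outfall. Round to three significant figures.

1.66 mg/L

Below outfall 1: Q → 5937 ML/d, C = (5660·0.07600 + 277.0·28.10)/5937 = 1.384 mg/L.
Below outfall 2: Q → 6025 ML/d, C = (5937·1.384 + 88.20·20.30)/6025 = 1.660 mg/L.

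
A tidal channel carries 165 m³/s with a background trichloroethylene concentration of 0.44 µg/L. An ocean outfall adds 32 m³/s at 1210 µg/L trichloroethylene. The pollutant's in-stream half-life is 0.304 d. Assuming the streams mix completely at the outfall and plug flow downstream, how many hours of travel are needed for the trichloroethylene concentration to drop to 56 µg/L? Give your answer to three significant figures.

13.2 h

Mixed concentration C = ΣQC/ΣQ = (165.0·0.4400 + 32.00·1210) / 197.0 = 38790/197.0 = 196.9 µg/L.
Half-life 0.304 d → k = ln 2 / 0.304 = 2.280 d⁻¹.
196.9·exp(−k·t) = 56 → t = ln(196.9/56)/k = 47650 s = 13.24 h.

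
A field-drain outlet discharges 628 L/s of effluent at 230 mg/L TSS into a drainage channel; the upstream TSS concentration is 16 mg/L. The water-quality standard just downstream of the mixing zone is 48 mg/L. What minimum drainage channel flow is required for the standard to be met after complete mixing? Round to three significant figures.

3570 L/s

Set C_mix = 48: (Q·16.00 + 628.0·230.0) / (Q + 628.0) = 48
→ Q = 628.0·(230.0 − 48)/(48 − 16.00) = 3572 L/s.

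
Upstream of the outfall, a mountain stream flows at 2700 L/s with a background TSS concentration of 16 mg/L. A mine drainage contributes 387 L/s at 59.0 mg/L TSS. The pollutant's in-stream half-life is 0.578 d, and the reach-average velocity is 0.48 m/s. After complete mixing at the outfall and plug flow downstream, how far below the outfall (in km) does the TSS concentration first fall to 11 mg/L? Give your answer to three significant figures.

23.0 km

Mass balance: C = (2700·16.00 + 387.0·59.00) / 3087 = 66030/3087 = 21.39 mg/L.
Half-life 0.578 d → k = ln 2 / 0.578 = 1.199 d⁻¹.
Set 21.39·exp(−k·t) = 11 → t = ln(21.39/11)/k = 47920 s = 13.31 h.
Distance = v·t = 0.48·47920 = 23000 m = 23.00 km.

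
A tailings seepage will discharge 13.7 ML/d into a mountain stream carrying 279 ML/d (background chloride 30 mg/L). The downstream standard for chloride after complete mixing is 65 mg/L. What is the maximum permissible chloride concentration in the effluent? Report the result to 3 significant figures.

At the limit, (Qr·Cr + Qe·Cₑ)/(Qr + Qe) = 65:
Cₑ = (292.7·65 − 279.0·30.00) / 13.70 = 777.8 mg/L.

778 mg/L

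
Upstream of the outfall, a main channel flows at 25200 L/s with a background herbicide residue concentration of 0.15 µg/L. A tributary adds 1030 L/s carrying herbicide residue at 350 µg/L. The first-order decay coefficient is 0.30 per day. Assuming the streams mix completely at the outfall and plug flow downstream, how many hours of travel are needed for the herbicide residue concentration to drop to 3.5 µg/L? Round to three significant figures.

Mixed concentration C = ΣQC/ΣQ = (25200·0.1500 + 1030·350.0) / 26230 = 364300/26230 = 13.89 µg/L.
13.89·exp(−k·t) = 3.5 → t = ln(13.89/3.5)/k = 396900 s = 110.3 h.

110 h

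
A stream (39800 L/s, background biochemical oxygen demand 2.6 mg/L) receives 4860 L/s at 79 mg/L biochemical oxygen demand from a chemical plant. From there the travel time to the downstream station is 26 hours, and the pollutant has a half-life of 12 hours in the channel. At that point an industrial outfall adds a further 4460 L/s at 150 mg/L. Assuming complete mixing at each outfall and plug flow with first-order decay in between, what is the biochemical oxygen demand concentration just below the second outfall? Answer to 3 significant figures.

Mass balance: C = (39800·2.600 + 4860·79.00) / 44660 = 487400/44660 = 10.91 mg/L; combined flow 44660 L/s.
Half-life 12 h → k = ln 2 / 12 = 0.05776 h⁻¹ = 1.386 d⁻¹.
After decay, C = 10.91 × e^(−kt) = 10.91 × 0.2227 = 2.431 mg/L.
At the second outfall, C = (44660·2.431 + 4460·150.0) / (44660 + 4460) = 15.83 mg/L.

15.8 mg/L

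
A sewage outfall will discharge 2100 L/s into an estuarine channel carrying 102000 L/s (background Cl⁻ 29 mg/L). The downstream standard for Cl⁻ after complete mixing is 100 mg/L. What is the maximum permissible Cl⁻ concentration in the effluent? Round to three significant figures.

At the limit, (Qr·Cr + Qe·Cₑ)/(Qr + Qe) = 100:
Cₑ = (104100·100 − 102000·29.00) / 2100 = 3549 mg/L.

3550 mg/L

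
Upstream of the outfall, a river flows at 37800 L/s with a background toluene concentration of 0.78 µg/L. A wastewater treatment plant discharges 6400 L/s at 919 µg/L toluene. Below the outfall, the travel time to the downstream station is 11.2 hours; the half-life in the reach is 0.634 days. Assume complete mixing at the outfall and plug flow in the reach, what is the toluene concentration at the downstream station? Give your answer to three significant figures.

80.3 µg/L

Conservation of mass: C = (37800·0.7800 + 6400·919.0) / 44200 = 5911000/44200 = 133.7 µg/L.
Half-life 0.634 d → k = ln 2 / 0.634 = 1.093 d⁻¹.
Decay over the reach: 133.7·exp(−kt) = 133.7·0.6004 = 80.29 µg/L.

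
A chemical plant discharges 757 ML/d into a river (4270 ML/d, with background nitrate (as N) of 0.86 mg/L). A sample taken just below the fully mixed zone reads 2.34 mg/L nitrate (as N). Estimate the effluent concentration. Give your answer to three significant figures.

Mass balance: 4270·0.8600 + 757.0·Cₑ = 5027·2.340
→ Cₑ = (5027·2.340 − 4270·0.8600) / 757.0 = 10.69 mg/L.

10.7 mg/L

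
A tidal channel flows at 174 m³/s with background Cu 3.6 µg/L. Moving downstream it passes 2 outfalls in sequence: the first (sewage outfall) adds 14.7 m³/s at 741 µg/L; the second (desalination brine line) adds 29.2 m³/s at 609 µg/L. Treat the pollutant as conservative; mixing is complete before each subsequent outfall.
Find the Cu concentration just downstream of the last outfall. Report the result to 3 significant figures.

Outfall 1: combined Q = 188.7 m³/s; C = (174.0·3.600 + 14.70·741.0)/188.7 = 61.04 µg/L.
Outfall 2: combined Q = 217.9 m³/s; C = (188.7·61.04 + 29.20·609.0)/217.9 = 134.5 µg/L.

134 µg/L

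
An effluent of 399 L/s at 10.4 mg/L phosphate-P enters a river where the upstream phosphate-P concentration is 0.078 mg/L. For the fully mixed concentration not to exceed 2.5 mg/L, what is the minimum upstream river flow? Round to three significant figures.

Set C_mix = 2.5: (Q·0.07800 + 399.0·10.40) / (Q + 399.0) = 2.5
→ Q = 399.0·(10.40 − 2.5)/(2.5 − 0.07800) = 1301 L/s.

1300 L/s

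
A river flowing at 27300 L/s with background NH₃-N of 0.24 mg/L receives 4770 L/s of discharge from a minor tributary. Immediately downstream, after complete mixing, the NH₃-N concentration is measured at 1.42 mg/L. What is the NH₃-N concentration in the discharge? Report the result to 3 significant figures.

Mass balance: 27300·0.2400 + 4770·Cₑ = 32070·1.420
→ Cₑ = (32070·1.420 − 27300·0.2400) / 4770 = 8.173 mg/L.

8.17 mg/L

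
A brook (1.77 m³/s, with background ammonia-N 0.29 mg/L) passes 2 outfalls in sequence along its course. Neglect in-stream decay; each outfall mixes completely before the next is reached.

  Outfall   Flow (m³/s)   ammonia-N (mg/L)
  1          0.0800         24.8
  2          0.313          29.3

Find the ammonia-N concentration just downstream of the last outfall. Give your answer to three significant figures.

5.39 mg/L

After outfall 1: Q = 1.770 + 0.08000 = 1.850 m³/s; C = (1.770·0.2900 + 0.08000·24.80)/1.850 = 1.350 mg/L.
After outfall 2: Q = 1.850 + 0.3130 = 2.163 m³/s; C = (1.850·1.350 + 0.3130·29.30)/2.163 = 5.394 mg/L.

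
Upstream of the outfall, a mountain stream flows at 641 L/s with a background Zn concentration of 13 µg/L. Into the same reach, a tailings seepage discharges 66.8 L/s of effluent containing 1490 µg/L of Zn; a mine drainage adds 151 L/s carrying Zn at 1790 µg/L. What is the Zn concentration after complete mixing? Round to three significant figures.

440 µg/L

Mass balance: C = (641.0·13.00 + 66.80·1490 + 151.0·1790) / 858.8 = 378200/858.8 = 440.3 µg/L.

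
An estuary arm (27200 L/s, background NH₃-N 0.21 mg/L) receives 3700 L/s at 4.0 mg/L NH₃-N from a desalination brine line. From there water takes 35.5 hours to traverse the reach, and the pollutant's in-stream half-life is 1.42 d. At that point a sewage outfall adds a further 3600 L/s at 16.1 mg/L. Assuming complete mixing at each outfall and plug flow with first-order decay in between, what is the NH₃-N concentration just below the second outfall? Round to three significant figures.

Mixed concentration C = ΣQC/ΣQ = (27200·0.2100 + 3700·4.000) / 30900 = 20510/30900 = 0.6638 mg/L; combined flow 30900 L/s.
Half-life 1.42 d → k = ln 2 / 1.42 = 0.4881 d⁻¹.
Decay over the reach: 0.6638·exp(−kt) = 0.6638·0.4858 = 0.3225 mg/L.
Second outfall: C = (30900·0.3225 + 3600·16.10)/34500 = 1.969 mg/L.

1.97 mg/L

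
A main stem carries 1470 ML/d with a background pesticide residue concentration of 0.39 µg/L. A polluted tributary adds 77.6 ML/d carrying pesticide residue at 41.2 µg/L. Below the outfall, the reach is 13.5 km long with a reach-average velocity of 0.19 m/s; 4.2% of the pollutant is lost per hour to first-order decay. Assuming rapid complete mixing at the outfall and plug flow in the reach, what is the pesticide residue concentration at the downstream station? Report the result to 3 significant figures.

Flow-weighted average: C = (1470·0.3900 + 77.60·41.20) / 1548 = 3770/1548 = 2.436 µg/L.
Travel time t = 13.5·1000 / 0.19 = 71050 s = 19.74 h.
4.2%/h lost → k = −ln(1 − 0.042) = 0.04291 h⁻¹.
First-order decay: C = 2.436·exp(−k·t) = 2.436·0.4288 = 1.045 µg/L.

1.04 µg/L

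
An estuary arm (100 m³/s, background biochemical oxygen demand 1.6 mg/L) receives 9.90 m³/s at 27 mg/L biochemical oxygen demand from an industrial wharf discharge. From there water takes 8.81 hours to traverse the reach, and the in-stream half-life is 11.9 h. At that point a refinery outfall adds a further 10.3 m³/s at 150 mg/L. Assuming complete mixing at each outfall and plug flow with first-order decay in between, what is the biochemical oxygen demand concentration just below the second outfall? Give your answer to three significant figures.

15.0 mg/L

Flow-weighted average: C = (100.0·1.600 + 9.900·27.00) / 109.9 = 427.3/109.9 = 3.888 mg/L; combined flow 109.9 m³/s.
Half-life 11.9 h → k = ln 2 / 11.9 = 0.05825 h⁻¹ = 1.398 d⁻¹.
After decay, C = 3.888 × e^(−kt) = 3.888 × 0.5986 = 2.327 mg/L.
At the second outfall, C = (109.9·2.327 + 10.30·150.0) / (109.9 + 10.30) = 14.98 mg/L.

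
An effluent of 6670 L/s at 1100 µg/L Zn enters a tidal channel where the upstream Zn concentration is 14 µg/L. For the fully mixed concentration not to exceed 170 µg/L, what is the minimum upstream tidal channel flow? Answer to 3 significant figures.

39800 L/s

Set C_mix = 170: (Q·14.00 + 6670·1100) / (Q + 6670) = 170
→ Q = 6670·(1100 − 170)/(170 − 14.00) = 39760 L/s.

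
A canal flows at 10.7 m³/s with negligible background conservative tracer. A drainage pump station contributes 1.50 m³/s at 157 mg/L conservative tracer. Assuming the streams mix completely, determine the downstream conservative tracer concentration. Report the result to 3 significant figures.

After mixing, C = (10.70·0 + 1.500·157.0) / 12.20 = 235.5/12.20 = 19.30 mg/L.

19.3 mg/L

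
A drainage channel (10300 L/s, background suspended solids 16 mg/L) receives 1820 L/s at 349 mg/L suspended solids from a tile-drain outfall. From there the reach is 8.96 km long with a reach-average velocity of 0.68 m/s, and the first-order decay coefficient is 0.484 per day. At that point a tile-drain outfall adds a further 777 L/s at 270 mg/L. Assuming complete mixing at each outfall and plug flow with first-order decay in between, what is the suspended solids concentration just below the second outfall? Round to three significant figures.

Flow-weighted average: C = (10300·16.00 + 1820·349.0) / 12120 = 800000/12120 = 66.00 mg/L; combined flow 12120 L/s.
Travel time t = 8.96·1000 / 0.68 = 13180 s = 3.660 h.
First-order decay: C = 66.00·exp(−k·t) = 66.00·0.9288 = 61.31 mg/L.
At the second outfall, C = (12120·61.31 + 777.0·270.0) / (12120 + 777.0) = 73.88 mg/L.

73.9 mg/L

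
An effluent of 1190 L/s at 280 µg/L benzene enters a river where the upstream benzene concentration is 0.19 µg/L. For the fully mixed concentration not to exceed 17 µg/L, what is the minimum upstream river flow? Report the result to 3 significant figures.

Set C_mix = 17: (Q·0.1900 + 1190·280.0) / (Q + 1190) = 17
→ Q = 1190·(280.0 − 17)/(17 − 0.1900) = 18620 L/s.

18600 L/s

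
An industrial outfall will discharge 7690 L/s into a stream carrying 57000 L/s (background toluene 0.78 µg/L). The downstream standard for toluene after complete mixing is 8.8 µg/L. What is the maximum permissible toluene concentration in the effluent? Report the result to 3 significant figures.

68.2 µg/L

At the limit, (Qr·Cr + Qe·Cₑ)/(Qr + Qe) = 8.8:
Cₑ = (64690·8.8 − 57000·0.7800) / 7690 = 68.25 µg/L.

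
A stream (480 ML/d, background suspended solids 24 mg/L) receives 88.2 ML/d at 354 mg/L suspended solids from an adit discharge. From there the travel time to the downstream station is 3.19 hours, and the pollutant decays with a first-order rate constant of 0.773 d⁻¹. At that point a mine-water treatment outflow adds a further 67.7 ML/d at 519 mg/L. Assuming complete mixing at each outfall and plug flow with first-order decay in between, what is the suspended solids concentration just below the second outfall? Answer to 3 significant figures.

116 mg/L

Conservation of mass: C = (480.0·24.00 + 88.20·354.0) / 568.2 = 42740/568.2 = 75.22 mg/L; combined flow 568.2 ML/d.
Decay over the reach: 75.22·exp(−kt) = 75.22·0.9024 = 67.88 mg/L.
Second outfall: C = (568.2·67.88 + 67.70·519.0)/635.9 = 115.9 mg/L.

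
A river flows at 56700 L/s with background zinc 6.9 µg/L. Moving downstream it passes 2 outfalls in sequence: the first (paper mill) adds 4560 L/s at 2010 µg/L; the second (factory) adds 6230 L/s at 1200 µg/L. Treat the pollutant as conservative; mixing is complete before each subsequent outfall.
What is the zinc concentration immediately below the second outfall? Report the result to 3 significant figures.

252 µg/L

Outfall 1: combined Q = 61260 L/s; C = (56700·6.900 + 4560·2010)/61260 = 156.0 µg/L.
Outfall 2: combined Q = 67490 L/s; C = (61260·156.0 + 6230·1200)/67490 = 252.4 µg/L.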